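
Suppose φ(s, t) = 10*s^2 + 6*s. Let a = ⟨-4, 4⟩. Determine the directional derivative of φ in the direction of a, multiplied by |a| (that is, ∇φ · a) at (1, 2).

∂φ/∂s = 20*s + 6
∂φ/∂t = 0
∇φ at (1, 2) = (26, 0)
∇φ · a = (26)(-4) + (0)(4) = -104

-104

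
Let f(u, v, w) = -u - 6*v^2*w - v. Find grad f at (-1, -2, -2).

∂f/∂u = -1
∂f/∂v = -12*v*w - 1
∂f/∂w = -6*v^2
∇f = (-1, -12*v*w - 1, -6*v^2)
At (-1, -2, -2): (-1, -49, -24).

(-1, -49, -24)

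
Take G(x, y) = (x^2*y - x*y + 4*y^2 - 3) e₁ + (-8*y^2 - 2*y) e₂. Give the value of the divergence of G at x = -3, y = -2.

∂G₁/∂x = 2*x*y - y
∂G₂/∂y = -16*y - 2
∇·G = 2*x*y - 17*y - 2
At (-3, -2): 44.

44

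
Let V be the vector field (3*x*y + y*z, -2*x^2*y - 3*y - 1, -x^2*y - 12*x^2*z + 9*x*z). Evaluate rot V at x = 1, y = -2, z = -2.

(-1, -36, 7)

(∇×V)₁ = ∂V₃/∂y − ∂V₂/∂z = -x^2
(∇×V)₂ = ∂V₁/∂z − ∂V₃/∂x = 2*x*y + 24*x*z + y - 9*z
(∇×V)₃ = ∂V₂/∂x − ∂V₁/∂y = -4*x*y - 3*x - z
∇×V = (-x^2, 2*x*y + 24*x*z + y - 9*z, -4*x*y - 3*x - z)
At (1, -2, -2): (-1, -36, 7).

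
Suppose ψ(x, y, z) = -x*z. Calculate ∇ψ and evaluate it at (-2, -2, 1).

∂ψ/∂x = -z
∂ψ/∂y = 0
∂ψ/∂z = -x
∇ψ = (-z, 0, -x)
At (-2, -2, 1): (-1, 0, 2).

(-1, 0, 2)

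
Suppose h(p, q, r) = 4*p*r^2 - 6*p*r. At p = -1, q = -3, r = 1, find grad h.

(-2, 0, -2)

∂h/∂p = 4*r^2 - 6*r
∂h/∂q = 0
∂h/∂r = 8*p*r - 6*p
∇h = (4*r^2 - 6*r, 0, 8*p*r - 6*p)
At (-1, -3, 1): (-2, 0, -2).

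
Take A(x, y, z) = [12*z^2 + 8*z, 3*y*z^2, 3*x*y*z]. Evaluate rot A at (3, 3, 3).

(∇×A)₁ = ∂A₃/∂y − ∂A₂/∂z = 3*x*z - 6*y*z
(∇×A)₂ = ∂A₁/∂z − ∂A₃/∂x = -3*y*z + 24*z + 8
(∇×A)₃ = ∂A₂/∂x − ∂A₁/∂y = 0
∇×A = (3*x*z - 6*y*z, -3*y*z + 24*z + 8, 0)
At (3, 3, 3): (-27, 53, 0).

(-27, 53, 0)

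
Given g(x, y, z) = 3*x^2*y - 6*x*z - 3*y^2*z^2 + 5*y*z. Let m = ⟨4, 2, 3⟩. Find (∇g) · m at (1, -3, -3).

∂g/∂x = 6*x*y - 6*z
∂g/∂y = 3*x^2 - 6*y*z^2 + 5*z
∂g/∂z = -6*x - 6*y^2*z + 5*y
∇g at (1, -3, -3) = (0, 150, 141)
∇g · m = (0)(4) + (150)(2) + (141)(3) = 723

723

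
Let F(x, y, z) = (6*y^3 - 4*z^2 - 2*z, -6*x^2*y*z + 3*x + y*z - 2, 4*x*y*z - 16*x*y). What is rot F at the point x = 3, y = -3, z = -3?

(-243, -62, -483)

(∇×F)₁ = ∂F₃/∂y − ∂F₂/∂z = 6*x^2*y + 4*x*z - 16*x - y
(∇×F)₂ = ∂F₁/∂z − ∂F₃/∂x = -4*y*z + 16*y - 8*z - 2
(∇×F)₃ = ∂F₂/∂x − ∂F₁/∂y = -12*x*y*z - 18*y^2 + 3
∇×F = (6*x^2*y + 4*x*z - 16*x - y, -4*y*z + 16*y - 8*z - 2, -12*x*y*z - 18*y^2 + 3)
At (3, -3, -3): (-243, -62, -483).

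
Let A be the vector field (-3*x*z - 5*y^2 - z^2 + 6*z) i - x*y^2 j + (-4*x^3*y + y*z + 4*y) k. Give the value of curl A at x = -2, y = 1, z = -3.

(∇×A)₁ = ∂A₃/∂y − ∂A₂/∂z = -4*x^3 + z + 4
(∇×A)₂ = ∂A₁/∂z − ∂A₃/∂x = 12*x^2*y - 3*x - 2*z + 6
(∇×A)₃ = ∂A₂/∂x − ∂A₁/∂y = -y^2 + 10*y
∇×A = (-4*x^3 + z + 4, 12*x^2*y - 3*x - 2*z + 6, -y^2 + 10*y)
At (-2, 1, -3): (33, 66, 9).

(33, 66, 9)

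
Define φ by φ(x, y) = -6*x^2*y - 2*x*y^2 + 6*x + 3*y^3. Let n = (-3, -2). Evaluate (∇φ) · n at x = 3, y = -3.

∂φ/∂x = -12*x*y - 2*y^2 + 6
∂φ/∂y = -6*x^2 - 4*x*y + 9*y^2
∇φ at (3, -3) = (96, 63)
∇φ · n = (96)(-3) + (63)(-2) = -414

-414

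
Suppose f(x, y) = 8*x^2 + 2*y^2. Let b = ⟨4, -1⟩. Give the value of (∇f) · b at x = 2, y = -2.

136

∂f/∂x = 16*x
∂f/∂y = 4*y
∇f at (2, -2) = (32, -8)
∇f · b = (32)(4) + (-8)(-1) = 136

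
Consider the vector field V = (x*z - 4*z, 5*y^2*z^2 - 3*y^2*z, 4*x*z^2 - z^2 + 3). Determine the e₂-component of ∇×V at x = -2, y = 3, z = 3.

-42

(∇×V)_2 = ∂V₁/∂z − ∂V₃/∂x
= x - 4 − (4*z^2)
= x - 4*z^2 - 4
At (-2, 3, 3): -42.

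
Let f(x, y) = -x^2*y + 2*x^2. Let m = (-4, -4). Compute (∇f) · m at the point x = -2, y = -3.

∂f/∂x = -2*x*y + 4*x
∂f/∂y = -x^2
∇f at (-2, -3) = (-20, -4)
∇f · m = (-20)(-4) + (-4)(-4) = 96

96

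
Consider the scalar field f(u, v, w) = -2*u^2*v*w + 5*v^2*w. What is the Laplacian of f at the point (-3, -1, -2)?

-28

∂²f/∂u² = -4*v*w
∂²f/∂v² = 10*w
∂²f/∂w² = 0
∇²f = -4*v*w + 10*w
At (-3, -1, -2): -28.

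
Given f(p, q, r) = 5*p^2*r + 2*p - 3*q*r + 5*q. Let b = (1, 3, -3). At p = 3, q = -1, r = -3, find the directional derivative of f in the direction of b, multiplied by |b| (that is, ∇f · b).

-190

∂f/∂p = 10*p*r + 2
∂f/∂q = -3*r + 5
∂f/∂r = 5*p^2 - 3*q
∇f at (3, -1, -3) = (-88, 14, 48)
∇f · b = (-88)(1) + (14)(3) + (48)(-3) = -190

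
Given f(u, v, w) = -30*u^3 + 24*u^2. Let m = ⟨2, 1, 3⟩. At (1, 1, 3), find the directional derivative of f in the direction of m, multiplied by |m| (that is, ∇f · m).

∂f/∂u = -90*u^2 + 48*u
∂f/∂v = 0
∂f/∂w = 0
∇f at (1, 1, 3) = (-42, 0, 0)
∇f · m = (-42)(2) + (0)(1) + (0)(3) = -84

-84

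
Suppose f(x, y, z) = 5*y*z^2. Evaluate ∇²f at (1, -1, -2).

-10

∂²f/∂x² = 0
∂²f/∂y² = 0
∂²f/∂z² = 10*y
∇²f = 10*y
At (1, -1, -2): -10.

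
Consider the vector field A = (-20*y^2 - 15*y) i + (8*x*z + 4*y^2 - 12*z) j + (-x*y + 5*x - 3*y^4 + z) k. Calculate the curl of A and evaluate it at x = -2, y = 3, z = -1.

(∇×A)₁ = ∂A₃/∂y − ∂A₂/∂z = -9*x - 12*y^3 + 12
(∇×A)₂ = ∂A₁/∂z − ∂A₃/∂x = y - 5
(∇×A)₃ = ∂A₂/∂x − ∂A₁/∂y = 40*y + 8*z + 15
∇×A = (-9*x - 12*y^3 + 12, y - 5, 40*y + 8*z + 15)
At (-2, 3, -1): (-294, -2, 127).

(-294, -2, 127)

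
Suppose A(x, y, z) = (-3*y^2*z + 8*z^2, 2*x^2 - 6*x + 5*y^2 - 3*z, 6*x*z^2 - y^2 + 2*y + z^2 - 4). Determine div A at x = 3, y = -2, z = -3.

∂A₁/∂x = 0
∂A₂/∂y = 10*y
∂A₃/∂z = 12*x*z + 2*z
∇·A = 12*x*z + 10*y + 2*z
At (3, -2, -3): -134.

-134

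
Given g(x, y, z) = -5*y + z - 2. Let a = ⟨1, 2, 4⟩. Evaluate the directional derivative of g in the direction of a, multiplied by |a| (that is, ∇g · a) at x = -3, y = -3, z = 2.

-6

∂g/∂x = 0
∂g/∂y = -5
∂g/∂z = 1
∇g at (-3, -3, 2) = (0, -5, 1)
∇g · a = (0)(1) + (-5)(2) + (1)(4) = -6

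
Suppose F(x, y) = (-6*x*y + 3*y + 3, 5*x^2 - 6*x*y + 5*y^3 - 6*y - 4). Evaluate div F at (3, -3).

129

∂F₁/∂x = -6*y
∂F₂/∂y = -6*x + 15*y^2 - 6
∇·F = -6*x + 15*y^2 - 6*y - 6
At (3, -3): 129.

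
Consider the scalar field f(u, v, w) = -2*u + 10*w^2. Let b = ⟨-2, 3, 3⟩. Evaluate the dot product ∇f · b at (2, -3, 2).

124

∂f/∂u = -2
∂f/∂v = 0
∂f/∂w = 20*w
∇f at (2, -3, 2) = (-2, 0, 40)
∇f · b = (-2)(-2) + (0)(3) + (40)(3) = 124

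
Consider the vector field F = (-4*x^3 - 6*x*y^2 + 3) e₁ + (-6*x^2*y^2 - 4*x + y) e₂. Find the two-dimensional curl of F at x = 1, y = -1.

-28

∂F₂/∂x = -12*x*y^2 - 4
∂F₁/∂y = -12*x*y
Scalar curl = -12*x*y^2 + 12*x*y - 4
At (1, -1): -28.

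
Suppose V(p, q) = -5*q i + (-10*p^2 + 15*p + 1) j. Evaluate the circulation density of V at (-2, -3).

60

∂V₂/∂p = -20*p + 15
∂V₁/∂q = -5
Scalar curl = -20*p + 20
At (-2, -3): 60.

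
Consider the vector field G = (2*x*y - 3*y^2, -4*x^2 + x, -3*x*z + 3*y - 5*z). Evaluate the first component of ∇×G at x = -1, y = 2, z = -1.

(∇×G)_1 = ∂G₃/∂y − ∂G₂/∂z
= 3 − (0)
= 3
At (-1, 2, -1): 3.

3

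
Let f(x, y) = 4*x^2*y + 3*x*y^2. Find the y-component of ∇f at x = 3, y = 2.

(∇f)_2 = ∂f/∂y = 4*x^2 + 6*x*y
At (3, 2): 72.

72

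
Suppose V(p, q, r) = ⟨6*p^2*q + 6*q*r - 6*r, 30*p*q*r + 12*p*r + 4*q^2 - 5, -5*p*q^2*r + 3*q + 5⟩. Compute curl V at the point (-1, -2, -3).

(∇×V)₁ = ∂V₃/∂q − ∂V₂/∂r = -10*p*q*r - 30*p*q - 12*p + 3
(∇×V)₂ = ∂V₁/∂r − ∂V₃/∂p = 5*q^2*r + 6*q - 6
(∇×V)₃ = ∂V₂/∂p − ∂V₁/∂q = -6*p^2 + 30*q*r + 6*r
∇×V = (-10*p*q*r - 30*p*q - 12*p + 3, 5*q^2*r + 6*q - 6, -6*p^2 + 30*q*r + 6*r)
At (-1, -2, -3): (15, -78, 156).

(15, -78, 156)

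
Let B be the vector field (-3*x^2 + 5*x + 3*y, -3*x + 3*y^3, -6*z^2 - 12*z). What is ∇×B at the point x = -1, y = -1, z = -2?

(∇×B)₁ = ∂B₃/∂y − ∂B₂/∂z = 0
(∇×B)₂ = ∂B₁/∂z − ∂B₃/∂x = 0
(∇×B)₃ = ∂B₂/∂x − ∂B₁/∂y = -6
∇×B = (0, 0, -6)
At (-1, -1, -2): (0, 0, -6).

(0, 0, -6)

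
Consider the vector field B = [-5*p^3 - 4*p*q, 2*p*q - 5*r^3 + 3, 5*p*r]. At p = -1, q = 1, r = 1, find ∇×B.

(15, -5, -2)

(∇×B)₁ = ∂B₃/∂q − ∂B₂/∂r = 15*r^2
(∇×B)₂ = ∂B₁/∂r − ∂B₃/∂p = -5*r
(∇×B)₃ = ∂B₂/∂p − ∂B₁/∂q = 4*p + 2*q
∇×B = (15*r^2, -5*r, 4*p + 2*q)
At (-1, 1, 1): (15, -5, -2).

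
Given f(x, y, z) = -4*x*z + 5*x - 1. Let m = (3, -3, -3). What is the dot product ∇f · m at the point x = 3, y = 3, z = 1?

39

∂f/∂x = -4*z + 5
∂f/∂y = 0
∂f/∂z = -4*x
∇f at (3, 3, 1) = (1, 0, -12)
∇f · m = (1)(3) + (0)(-3) + (-12)(-3) = 39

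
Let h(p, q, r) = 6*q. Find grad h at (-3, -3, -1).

(0, 6, 0)

∂h/∂p = 0
∂h/∂q = 6
∂h/∂r = 0
∇h = (0, 6, 0)
At (-3, -3, -1): (0, 6, 0).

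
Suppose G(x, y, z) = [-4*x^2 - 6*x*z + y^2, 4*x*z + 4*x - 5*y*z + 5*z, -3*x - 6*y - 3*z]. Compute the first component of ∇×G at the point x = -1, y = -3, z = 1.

(∇×G)_1 = ∂G₃/∂y − ∂G₂/∂z
= -6 − (4*x - 5*y + 5)
= -4*x + 5*y - 11
At (-1, -3, 1): -22.

-22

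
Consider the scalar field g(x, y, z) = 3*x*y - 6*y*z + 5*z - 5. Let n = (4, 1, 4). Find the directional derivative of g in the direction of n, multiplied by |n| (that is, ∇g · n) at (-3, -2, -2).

∂g/∂x = 3*y
∂g/∂y = 3*x - 6*z
∂g/∂z = -6*y + 5
∇g at (-3, -2, -2) = (-6, 3, 17)
∇g · n = (-6)(4) + (3)(1) + (17)(4) = 47

47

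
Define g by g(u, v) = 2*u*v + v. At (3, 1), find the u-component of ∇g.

(∇g)_1 = ∂g/∂u = 2*v
At (3, 1): 2.

2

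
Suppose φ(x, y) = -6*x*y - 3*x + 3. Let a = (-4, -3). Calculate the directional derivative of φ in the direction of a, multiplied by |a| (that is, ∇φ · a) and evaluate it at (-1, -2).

∂φ/∂x = -6*y - 3
∂φ/∂y = -6*x
∇φ at (-1, -2) = (9, 6)
∇φ · a = (9)(-4) + (6)(-3) = -54

-54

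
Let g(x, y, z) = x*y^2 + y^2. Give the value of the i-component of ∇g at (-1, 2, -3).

4

(∇g)_1 = ∂g/∂x = y^2
At (-1, 2, -3): 4.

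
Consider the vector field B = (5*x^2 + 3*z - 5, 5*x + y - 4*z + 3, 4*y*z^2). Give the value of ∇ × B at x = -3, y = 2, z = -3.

(40, 3, 5)

(∇×B)₁ = ∂B₃/∂y − ∂B₂/∂z = 4*z^2 + 4
(∇×B)₂ = ∂B₁/∂z − ∂B₃/∂x = 3
(∇×B)₃ = ∂B₂/∂x − ∂B₁/∂y = 5
∇×B = (4*z^2 + 4, 3, 5)
At (-3, 2, -3): (40, 3, 5).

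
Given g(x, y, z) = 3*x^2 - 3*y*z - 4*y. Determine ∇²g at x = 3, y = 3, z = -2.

∂²g/∂x² = 6
∂²g/∂y² = 0
∂²g/∂z² = 0
∇²g = 6
At (3, 3, -2): 6.

6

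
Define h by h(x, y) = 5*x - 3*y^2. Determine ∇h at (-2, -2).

∂h/∂x = 5
∂h/∂y = -6*y
∇h = (5, -6*y)
At (-2, -2): (5, 12).

(5, 12)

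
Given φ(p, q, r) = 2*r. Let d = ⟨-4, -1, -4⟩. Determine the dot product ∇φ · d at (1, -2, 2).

-8

∂φ/∂p = 0
∂φ/∂q = 0
∂φ/∂r = 2
∇φ at (1, -2, 2) = (0, 0, 2)
∇φ · d = (0)(-4) + (0)(-1) + (2)(-4) = -8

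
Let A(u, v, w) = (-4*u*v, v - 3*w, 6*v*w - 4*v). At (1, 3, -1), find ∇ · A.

∂A₁/∂u = -4*v
∂A₂/∂v = 1
∂A₃/∂w = 6*v
∇·A = 2*v + 1
At (1, 3, -1): 7.

7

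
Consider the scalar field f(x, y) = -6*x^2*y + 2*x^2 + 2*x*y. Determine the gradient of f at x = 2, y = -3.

(74, -20)

∂f/∂x = -12*x*y + 4*x + 2*y
∂f/∂y = -6*x^2 + 2*x
∇f = (-12*x*y + 4*x + 2*y, -6*x^2 + 2*x)
At (2, -3): (74, -20).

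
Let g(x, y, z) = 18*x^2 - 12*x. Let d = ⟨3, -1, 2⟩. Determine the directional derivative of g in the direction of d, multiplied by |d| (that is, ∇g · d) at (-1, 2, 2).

∂g/∂x = 36*x - 12
∂g/∂y = 0
∂g/∂z = 0
∇g at (-1, 2, 2) = (-48, 0, 0)
∇g · d = (-48)(3) + (0)(-1) + (0)(2) = -144

-144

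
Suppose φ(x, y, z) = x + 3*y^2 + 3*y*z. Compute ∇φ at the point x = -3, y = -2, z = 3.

(1, -3, -6)

∂φ/∂x = 1
∂φ/∂y = 6*y + 3*z
∂φ/∂z = 3*y
∇φ = (1, 6*y + 3*z, 3*y)
At (-3, -2, 3): (1, -3, -6).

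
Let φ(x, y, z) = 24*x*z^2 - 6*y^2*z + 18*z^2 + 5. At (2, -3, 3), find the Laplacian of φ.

∂²φ/∂x² = 0
∂²φ/∂y² = -12*z
∂²φ/∂z² = 12*(4*x + 3)
∇²φ = 48*x - 12*z + 36
At (2, -3, 3): 96.

96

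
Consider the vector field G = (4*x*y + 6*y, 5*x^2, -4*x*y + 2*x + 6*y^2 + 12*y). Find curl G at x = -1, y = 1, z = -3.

(∇×G)₁ = ∂G₃/∂y − ∂G₂/∂z = -4*x + 12*y + 12
(∇×G)₂ = ∂G₁/∂z − ∂G₃/∂x = 4*y - 2
(∇×G)₃ = ∂G₂/∂x − ∂G₁/∂y = 6*x - 6
∇×G = (-4*x + 12*y + 12, 4*y - 2, 6*x - 6)
At (-1, 1, -3): (28, 2, -12).

(28, 2, -12)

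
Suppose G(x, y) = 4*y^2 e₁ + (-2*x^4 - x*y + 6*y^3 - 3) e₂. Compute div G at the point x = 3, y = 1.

15

∂G₁/∂x = 0
∂G₂/∂y = -x + 18*y^2
∇·G = -x + 18*y^2
At (3, 1): 15.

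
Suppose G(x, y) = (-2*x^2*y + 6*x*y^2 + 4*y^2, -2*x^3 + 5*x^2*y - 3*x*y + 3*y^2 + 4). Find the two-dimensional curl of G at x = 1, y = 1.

-17

∂G₂/∂x = -6*x^2 + 10*x*y - 3*y
∂G₁/∂y = -2*x^2 + 12*x*y + 8*y
Scalar curl = -4*x^2 - 2*x*y - 11*y
At (1, 1): -17.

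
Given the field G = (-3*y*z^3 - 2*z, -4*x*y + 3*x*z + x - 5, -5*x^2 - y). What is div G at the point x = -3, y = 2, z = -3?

∂G₁/∂x = 0
∂G₂/∂y = -4*x
∂G₃/∂z = 0
∇·G = -4*x
At (-3, 2, -3): 12.

12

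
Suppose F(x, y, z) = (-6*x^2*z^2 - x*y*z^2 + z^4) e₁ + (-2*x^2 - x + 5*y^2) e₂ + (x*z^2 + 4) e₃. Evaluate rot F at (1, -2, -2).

(∇×F)₁ = ∂F₃/∂y − ∂F₂/∂z = 0
(∇×F)₂ = ∂F₁/∂z − ∂F₃/∂x = -12*x^2*z - 2*x*y*z + 4*z^3 - z^2
(∇×F)₃ = ∂F₂/∂x − ∂F₁/∂y = x*z^2 - 4*x - 1
∇×F = (0, -12*x^2*z - 2*x*y*z + 4*z^3 - z^2, x*z^2 - 4*x - 1)
At (1, -2, -2): (0, -20, -1).

(0, -20, -1)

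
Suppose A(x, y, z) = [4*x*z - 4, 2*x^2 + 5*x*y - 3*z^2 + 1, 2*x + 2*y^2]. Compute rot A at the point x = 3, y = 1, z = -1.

(-2, 10, 17)

(∇×A)₁ = ∂A₃/∂y − ∂A₂/∂z = 4*y + 6*z
(∇×A)₂ = ∂A₁/∂z − ∂A₃/∂x = 4*x - 2
(∇×A)₃ = ∂A₂/∂x − ∂A₁/∂y = 4*x + 5*y
∇×A = (4*y + 6*z, 4*x - 2, 4*x + 5*y)
At (3, 1, -1): (-2, 10, 17).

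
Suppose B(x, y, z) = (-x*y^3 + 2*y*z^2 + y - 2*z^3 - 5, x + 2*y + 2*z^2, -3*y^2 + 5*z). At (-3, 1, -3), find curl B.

(6, -66, -27)

(∇×B)₁ = ∂B₃/∂y − ∂B₂/∂z = -6*y - 4*z
(∇×B)₂ = ∂B₁/∂z − ∂B₃/∂x = 4*y*z - 6*z^2
(∇×B)₃ = ∂B₂/∂x − ∂B₁/∂y = 3*x*y^2 - 2*z^2
∇×B = (-6*y - 4*z, 4*y*z - 6*z^2, 3*x*y^2 - 2*z^2)
At (-3, 1, -3): (6, -66, -27).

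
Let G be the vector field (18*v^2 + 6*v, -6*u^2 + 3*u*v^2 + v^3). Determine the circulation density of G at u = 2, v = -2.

∂G₂/∂u = -12*u + 3*v^2
∂G₁/∂v = 36*v + 6
Scalar curl = -12*u + 3*v^2 - 36*v - 6
At (2, -2): 54.

54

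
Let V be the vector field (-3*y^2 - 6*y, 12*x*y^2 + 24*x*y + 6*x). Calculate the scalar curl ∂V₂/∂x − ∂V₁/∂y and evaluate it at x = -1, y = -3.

∂V₂/∂x = 12*y^2 + 24*y + 6
∂V₁/∂y = -6*y - 6
Scalar curl = 12*y^2 + 30*y + 12
At (-1, -3): 30.

30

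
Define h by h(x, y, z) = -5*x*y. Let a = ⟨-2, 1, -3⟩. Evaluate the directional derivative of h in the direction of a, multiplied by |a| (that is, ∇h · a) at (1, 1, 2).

5

∂h/∂x = -5*y
∂h/∂y = -5*x
∂h/∂z = 0
∇h at (1, 1, 2) = (-5, -5, 0)
∇h · a = (-5)(-2) + (-5)(1) + (0)(-3) = 5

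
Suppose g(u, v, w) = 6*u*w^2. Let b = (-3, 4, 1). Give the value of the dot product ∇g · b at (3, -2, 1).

∂g/∂u = 6*w^2
∂g/∂v = 0
∂g/∂w = 12*u*w
∇g at (3, -2, 1) = (6, 0, 36)
∇g · b = (6)(-3) + (0)(4) + (36)(1) = 18

18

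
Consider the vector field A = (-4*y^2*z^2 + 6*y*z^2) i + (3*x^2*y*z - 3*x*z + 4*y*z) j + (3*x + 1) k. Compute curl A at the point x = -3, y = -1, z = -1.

(∇×A)₁ = ∂A₃/∂y − ∂A₂/∂z = -3*x^2*y + 3*x - 4*y
(∇×A)₂ = ∂A₁/∂z − ∂A₃/∂x = -8*y^2*z + 12*y*z - 3
(∇×A)₃ = ∂A₂/∂x − ∂A₁/∂y = 6*x*y*z + 8*y*z^2 - 6*z^2 - 3*z
∇×A = (-3*x^2*y + 3*x - 4*y, -8*y^2*z + 12*y*z - 3, 6*x*y*z + 8*y*z^2 - 6*z^2 - 3*z)
At (-3, -1, -1): (22, 17, -29).

(22, 17, -29)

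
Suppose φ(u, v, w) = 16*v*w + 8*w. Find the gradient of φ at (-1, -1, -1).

(0, -16, -8)

∂φ/∂u = 0
∂φ/∂v = 16*w
∂φ/∂w = 16*v + 8
∇φ = (0, 16*w, 16*v + 8)
At (-1, -1, -1): (0, -16, -8).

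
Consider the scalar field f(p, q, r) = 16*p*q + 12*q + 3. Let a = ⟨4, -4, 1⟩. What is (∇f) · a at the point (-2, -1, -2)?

∂f/∂p = 16*q
∂f/∂q = 16*p + 12
∂f/∂r = 0
∇f at (-2, -1, -2) = (-16, -20, 0)
∇f · a = (-16)(4) + (-20)(-4) + (0)(1) = 16

16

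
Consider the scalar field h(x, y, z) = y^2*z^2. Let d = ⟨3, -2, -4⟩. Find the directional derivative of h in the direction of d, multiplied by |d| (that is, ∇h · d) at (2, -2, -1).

40

∂h/∂x = 0
∂h/∂y = 2*y*z^2
∂h/∂z = 2*y^2*z
∇h at (2, -2, -1) = (0, -4, -8)
∇h · d = (0)(3) + (-4)(-2) + (-8)(-4) = 40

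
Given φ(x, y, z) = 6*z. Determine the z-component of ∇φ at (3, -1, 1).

(∇φ)_3 = ∂φ/∂z = 6
At (3, -1, 1): 6.

6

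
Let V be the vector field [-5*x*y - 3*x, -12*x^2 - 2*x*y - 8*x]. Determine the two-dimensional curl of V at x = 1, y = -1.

∂V₂/∂x = -24*x - 2*y - 8
∂V₁/∂y = -5*x
Scalar curl = -19*x - 2*y - 8
At (1, -1): -25.

-25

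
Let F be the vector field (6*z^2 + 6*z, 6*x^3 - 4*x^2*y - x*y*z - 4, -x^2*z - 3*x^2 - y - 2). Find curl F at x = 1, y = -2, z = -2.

(∇×F)₁ = ∂F₃/∂y − ∂F₂/∂z = x*y - 1
(∇×F)₂ = ∂F₁/∂z − ∂F₃/∂x = 2*x*z + 6*x + 12*z + 6
(∇×F)₃ = ∂F₂/∂x − ∂F₁/∂y = 18*x^2 - 8*x*y - y*z
∇×F = (x*y - 1, 2*x*z + 6*x + 12*z + 6, 18*x^2 - 8*x*y - y*z)
At (1, -2, -2): (-3, -16, 30).

(-3, -16, 30)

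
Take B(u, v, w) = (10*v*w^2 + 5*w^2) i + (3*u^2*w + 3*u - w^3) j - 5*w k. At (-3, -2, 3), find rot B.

(0, -90, -141)

(∇×B)₁ = ∂B₃/∂v − ∂B₂/∂w = -3*u^2 + 3*w^2
(∇×B)₂ = ∂B₁/∂w − ∂B₃/∂u = 20*v*w + 10*w
(∇×B)₃ = ∂B₂/∂u − ∂B₁/∂v = 6*u*w - 10*w^2 + 3
∇×B = (-3*u^2 + 3*w^2, 20*v*w + 10*w, 6*u*w - 10*w^2 + 3)
At (-3, -2, 3): (0, -90, -141).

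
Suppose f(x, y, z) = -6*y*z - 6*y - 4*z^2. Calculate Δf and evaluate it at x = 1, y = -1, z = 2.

-8

∂²f/∂x² = 0
∂²f/∂y² = 0
∂²f/∂z² = -8
∇²f = -8
At (1, -1, 2): -8.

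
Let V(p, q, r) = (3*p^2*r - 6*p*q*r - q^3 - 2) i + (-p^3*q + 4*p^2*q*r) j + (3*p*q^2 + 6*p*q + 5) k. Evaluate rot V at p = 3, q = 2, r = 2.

(-18, -33, 90)

(∇×V)₁ = ∂V₃/∂q − ∂V₂/∂r = -4*p^2*q + 6*p*q + 6*p
(∇×V)₂ = ∂V₁/∂r − ∂V₃/∂p = 3*p^2 - 6*p*q - 3*q^2 - 6*q
(∇×V)₃ = ∂V₂/∂p − ∂V₁/∂q = -3*p^2*q + 8*p*q*r + 6*p*r + 3*q^2
∇×V = (-4*p^2*q + 6*p*q + 6*p, 3*p^2 - 6*p*q - 3*q^2 - 6*q, -3*p^2*q + 8*p*q*r + 6*p*r + 3*q^2)
At (3, 2, 2): (-18, -33, 90).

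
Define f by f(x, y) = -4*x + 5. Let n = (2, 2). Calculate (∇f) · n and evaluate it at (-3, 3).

∂f/∂x = -4
∂f/∂y = 0
∇f at (-3, 3) = (-4, 0)
∇f · n = (-4)(2) + (0)(2) = -8

-8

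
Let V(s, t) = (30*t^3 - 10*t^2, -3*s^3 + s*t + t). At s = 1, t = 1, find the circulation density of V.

-78

∂V₂/∂s = -9*s^2 + t
∂V₁/∂t = 90*t^2 - 20*t
Scalar curl = -9*s^2 - 90*t^2 + 21*t
At (1, 1): -78.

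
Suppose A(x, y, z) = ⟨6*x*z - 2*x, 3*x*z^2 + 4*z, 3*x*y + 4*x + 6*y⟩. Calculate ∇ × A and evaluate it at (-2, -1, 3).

(∇×A)₁ = ∂A₃/∂y − ∂A₂/∂z = -6*x*z + 3*x + 2
(∇×A)₂ = ∂A₁/∂z − ∂A₃/∂x = 6*x - 3*y - 4
(∇×A)₃ = ∂A₂/∂x − ∂A₁/∂y = 3*z^2
∇×A = (-6*x*z + 3*x + 2, 6*x - 3*y - 4, 3*z^2)
At (-2, -1, 3): (32, -13, 27).

(32, -13, 27)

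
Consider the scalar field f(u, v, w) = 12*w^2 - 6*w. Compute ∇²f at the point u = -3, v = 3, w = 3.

24

∂²f/∂u² = 0
∂²f/∂v² = 0
∂²f/∂w² = 24
∇²f = 24
At (-3, 3, 3): 24.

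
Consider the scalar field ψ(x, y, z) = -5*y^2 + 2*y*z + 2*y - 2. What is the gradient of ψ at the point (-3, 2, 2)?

(0, -14, 4)

∂ψ/∂x = 0
∂ψ/∂y = -10*y + 2*z + 2
∂ψ/∂z = 2*y
∇ψ = (0, -10*y + 2*z + 2, 2*y)
At (-3, 2, 2): (0, -14, 4).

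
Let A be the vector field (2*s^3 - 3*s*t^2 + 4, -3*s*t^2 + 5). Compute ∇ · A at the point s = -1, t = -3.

-39

∂A₁/∂s = 6*s^2 - 3*t^2
∂A₂/∂t = -6*s*t
∇·A = 6*s^2 - 6*s*t - 3*t^2
At (-1, -3): -39.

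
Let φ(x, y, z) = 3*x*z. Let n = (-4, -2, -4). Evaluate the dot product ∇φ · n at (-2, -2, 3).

∂φ/∂x = 3*z
∂φ/∂y = 0
∂φ/∂z = 3*x
∇φ at (-2, -2, 3) = (9, 0, -6)
∇φ · n = (9)(-4) + (0)(-2) + (-6)(-4) = -12

-12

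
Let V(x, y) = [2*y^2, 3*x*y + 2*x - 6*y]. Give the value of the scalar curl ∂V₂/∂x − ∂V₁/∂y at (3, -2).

∂V₂/∂x = 3*y + 2
∂V₁/∂y = 4*y
Scalar curl = -y + 2
At (3, -2): 4.

4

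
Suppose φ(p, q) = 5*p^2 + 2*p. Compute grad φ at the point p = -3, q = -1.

∂φ/∂p = 10*p + 2
∂φ/∂q = 0
∇φ = (10*p + 2, 0)
At (-3, -1): (-28, 0).

(-28, 0)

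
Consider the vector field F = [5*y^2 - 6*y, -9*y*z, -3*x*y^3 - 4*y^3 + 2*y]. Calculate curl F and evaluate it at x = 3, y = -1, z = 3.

(-46, -3, 16)

(∇×F)₁ = ∂F₃/∂y − ∂F₂/∂z = -9*x*y^2 - 12*y^2 + 9*y + 2
(∇×F)₂ = ∂F₁/∂z − ∂F₃/∂x = 3*y^3
(∇×F)₃ = ∂F₂/∂x − ∂F₁/∂y = -10*y + 6
∇×F = (-9*x*y^2 - 12*y^2 + 9*y + 2, 3*y^3, -10*y + 6)
At (3, -1, 3): (-46, -3, 16).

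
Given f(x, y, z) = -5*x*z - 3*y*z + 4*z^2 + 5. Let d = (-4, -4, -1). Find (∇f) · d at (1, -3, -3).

∂f/∂x = -5*z
∂f/∂y = -3*z
∂f/∂z = -5*x - 3*y + 8*z
∇f at (1, -3, -3) = (15, 9, -20)
∇f · d = (15)(-4) + (9)(-4) + (-20)(-1) = -76

-76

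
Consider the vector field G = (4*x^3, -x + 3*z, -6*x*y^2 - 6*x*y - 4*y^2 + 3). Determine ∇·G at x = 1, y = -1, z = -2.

∂G₁/∂x = 12*x^2
∂G₂/∂y = 0
∂G₃/∂z = 0
∇·G = 12*x^2
At (1, -1, -2): 12.

12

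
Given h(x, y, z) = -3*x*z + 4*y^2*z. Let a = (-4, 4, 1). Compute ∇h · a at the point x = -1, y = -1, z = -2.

47

∂h/∂x = -3*z
∂h/∂y = 8*y*z
∂h/∂z = -3*x + 4*y^2
∇h at (-1, -1, -2) = (6, 16, 7)
∇h · a = (6)(-4) + (16)(4) + (7)(1) = 47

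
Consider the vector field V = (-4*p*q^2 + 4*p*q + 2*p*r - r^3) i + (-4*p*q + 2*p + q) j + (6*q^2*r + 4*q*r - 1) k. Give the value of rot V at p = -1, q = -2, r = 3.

(-60, -29, 30)

(∇×V)₁ = ∂V₃/∂q − ∂V₂/∂r = 12*q*r + 4*r
(∇×V)₂ = ∂V₁/∂r − ∂V₃/∂p = 2*p - 3*r^2
(∇×V)₃ = ∂V₂/∂p − ∂V₁/∂q = 8*p*q - 4*p - 4*q + 2
∇×V = (12*q*r + 4*r, 2*p - 3*r^2, 8*p*q - 4*p - 4*q + 2)
At (-1, -2, 3): (-60, -29, 30).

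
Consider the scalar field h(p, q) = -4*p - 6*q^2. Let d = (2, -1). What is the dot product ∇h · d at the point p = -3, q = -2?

-32

∂h/∂p = -4
∂h/∂q = -12*q
∇h at (-3, -2) = (-4, 24)
∇h · d = (-4)(2) + (24)(-1) = -32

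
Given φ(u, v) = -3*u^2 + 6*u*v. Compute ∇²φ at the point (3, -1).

∂²φ/∂u² = -6
∂²φ/∂v² = 0
∇²φ = -6
At (3, -1): -6.

-6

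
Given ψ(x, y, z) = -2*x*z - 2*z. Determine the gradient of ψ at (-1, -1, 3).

(-6, 0, 0)

∂ψ/∂x = -2*z
∂ψ/∂y = 0
∂ψ/∂z = -2*x - 2
∇ψ = (-2*z, 0, -2*x - 2)
At (-1, -1, 3): (-6, 0, 0).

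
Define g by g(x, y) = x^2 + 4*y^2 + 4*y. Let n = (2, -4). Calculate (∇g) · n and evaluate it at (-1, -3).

76

∂g/∂x = 2*x
∂g/∂y = 8*y + 4
∇g at (-1, -3) = (-2, -20)
∇g · n = (-2)(2) + (-20)(-4) = 76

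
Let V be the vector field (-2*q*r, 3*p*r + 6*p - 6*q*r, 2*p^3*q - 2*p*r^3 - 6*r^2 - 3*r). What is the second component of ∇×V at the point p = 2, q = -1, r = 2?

42

(∇×V)_2 = ∂V₁/∂r − ∂V₃/∂p
= -2*q − (6*p^2*q - 2*r^3)
= -6*p^2*q - 2*q + 2*r^3
At (2, -1, 2): 42.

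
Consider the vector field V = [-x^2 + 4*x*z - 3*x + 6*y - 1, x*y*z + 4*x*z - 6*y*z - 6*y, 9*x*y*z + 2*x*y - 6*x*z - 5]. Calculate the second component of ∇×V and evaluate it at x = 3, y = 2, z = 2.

(∇×V)_2 = ∂V₁/∂z − ∂V₃/∂x
= 4*x − (9*y*z + 2*y - 6*z)
= 4*x - 9*y*z - 2*y + 6*z
At (3, 2, 2): -16.

-16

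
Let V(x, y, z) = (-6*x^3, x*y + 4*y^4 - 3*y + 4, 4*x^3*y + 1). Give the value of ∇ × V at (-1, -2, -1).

(-4, 24, -2)

(∇×V)₁ = ∂V₃/∂y − ∂V₂/∂z = 4*x^3
(∇×V)₂ = ∂V₁/∂z − ∂V₃/∂x = -12*x^2*y
(∇×V)₃ = ∂V₂/∂x − ∂V₁/∂y = y
∇×V = (4*x^3, -12*x^2*y, y)
At (-1, -2, -1): (-4, 24, -2).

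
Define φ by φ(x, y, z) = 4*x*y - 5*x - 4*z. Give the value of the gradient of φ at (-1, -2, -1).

(-13, -4, -4)

∂φ/∂x = 4*y - 5
∂φ/∂y = 4*x
∂φ/∂z = -4
∇φ = (4*y - 5, 4*x, -4)
At (-1, -2, -1): (-13, -4, -4).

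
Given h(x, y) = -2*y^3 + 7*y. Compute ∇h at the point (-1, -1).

(0, 1)

∂h/∂x = 0
∂h/∂y = -6*y^2 + 7
∇h = (0, -6*y^2 + 7)
At (-1, -1): (0, 1).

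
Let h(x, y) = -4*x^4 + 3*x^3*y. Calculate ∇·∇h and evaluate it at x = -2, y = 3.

∂²h/∂x² = 6*x*(-8*x + 3*y)
∂²h/∂y² = 0
∇²h = -48*x^2 + 18*x*y
At (-2, 3): -300.

-300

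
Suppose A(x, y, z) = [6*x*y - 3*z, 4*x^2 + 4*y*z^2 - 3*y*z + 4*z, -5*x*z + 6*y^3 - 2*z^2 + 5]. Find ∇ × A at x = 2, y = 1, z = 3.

(-7, 12, 4)

(∇×A)₁ = ∂A₃/∂y − ∂A₂/∂z = 18*y^2 - 8*y*z + 3*y - 4
(∇×A)₂ = ∂A₁/∂z − ∂A₃/∂x = 5*z - 3
(∇×A)₃ = ∂A₂/∂x − ∂A₁/∂y = 2*x
∇×A = (18*y^2 - 8*y*z + 3*y - 4, 5*z - 3, 2*x)
At (2, 1, 3): (-7, 12, 4).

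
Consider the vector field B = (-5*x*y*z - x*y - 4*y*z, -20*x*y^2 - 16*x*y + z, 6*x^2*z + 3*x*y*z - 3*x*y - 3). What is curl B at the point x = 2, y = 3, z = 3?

(∇×B)₁ = ∂B₃/∂y − ∂B₂/∂z = 3*x*z - 3*x - 1
(∇×B)₂ = ∂B₁/∂z − ∂B₃/∂x = -5*x*y - 12*x*z - 3*y*z - y
(∇×B)₃ = ∂B₂/∂x − ∂B₁/∂y = 5*x*z + x - 20*y^2 - 16*y + 4*z
∇×B = (3*x*z - 3*x - 1, -5*x*y - 12*x*z - 3*y*z - y, 5*x*z + x - 20*y^2 - 16*y + 4*z)
At (2, 3, 3): (11, -132, -184).

(11, -132, -184)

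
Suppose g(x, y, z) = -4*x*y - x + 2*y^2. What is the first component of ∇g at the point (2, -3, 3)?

11

(∇g)_1 = ∂g/∂x = -4*y - 1
At (2, -3, 3): 11.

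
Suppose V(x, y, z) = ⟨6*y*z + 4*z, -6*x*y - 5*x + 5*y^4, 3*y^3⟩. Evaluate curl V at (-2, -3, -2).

(∇×V)₁ = ∂V₃/∂y − ∂V₂/∂z = 9*y^2
(∇×V)₂ = ∂V₁/∂z − ∂V₃/∂x = 6*y + 4
(∇×V)₃ = ∂V₂/∂x − ∂V₁/∂y = -6*y - 6*z - 5
∇×V = (9*y^2, 6*y + 4, -6*y - 6*z - 5)
At (-2, -3, -2): (81, -14, 25).

(81, -14, 25)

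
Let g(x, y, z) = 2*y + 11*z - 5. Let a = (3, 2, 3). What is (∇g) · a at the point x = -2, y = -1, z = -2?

∂g/∂x = 0
∂g/∂y = 2
∂g/∂z = 11
∇g at (-2, -1, -2) = (0, 2, 11)
∇g · a = (0)(3) + (2)(2) + (11)(3) = 37

37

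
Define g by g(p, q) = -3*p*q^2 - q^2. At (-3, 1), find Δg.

∂²g/∂p² = 0
∂²g/∂q² = -2*(3*p + 1)
∇²g = -6*p - 2
At (-3, 1): 16.

16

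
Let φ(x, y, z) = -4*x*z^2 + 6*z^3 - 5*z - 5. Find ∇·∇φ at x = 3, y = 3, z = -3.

∂²φ/∂x² = 0
∂²φ/∂y² = 0
∂²φ/∂z² = 4*(-2*x + 9*z)
∇²φ = -8*x + 36*z
At (3, 3, -3): -132.

-132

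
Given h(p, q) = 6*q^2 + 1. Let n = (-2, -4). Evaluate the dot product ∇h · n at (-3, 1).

-48

∂h/∂p = 0
∂h/∂q = 12*q
∇h at (-3, 1) = (0, 12)
∇h · n = (0)(-2) + (12)(-4) = -48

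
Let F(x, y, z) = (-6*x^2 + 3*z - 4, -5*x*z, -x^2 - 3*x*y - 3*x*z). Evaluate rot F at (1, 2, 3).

(2, 20, -15)

(∇×F)₁ = ∂F₃/∂y − ∂F₂/∂z = 2*x
(∇×F)₂ = ∂F₁/∂z − ∂F₃/∂x = 2*x + 3*y + 3*z + 3
(∇×F)₃ = ∂F₂/∂x − ∂F₁/∂y = -5*z
∇×F = (2*x, 2*x + 3*y + 3*z + 3, -5*z)
At (1, 2, 3): (2, 20, -15).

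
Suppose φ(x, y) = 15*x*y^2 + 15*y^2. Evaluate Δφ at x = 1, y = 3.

∂²φ/∂x² = 0
∂²φ/∂y² = 30*(x + 1)
∇²φ = 30*x + 30
At (1, 3): 60.

60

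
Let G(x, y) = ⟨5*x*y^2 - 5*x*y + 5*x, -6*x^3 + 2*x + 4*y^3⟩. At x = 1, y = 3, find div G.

143

∂G₁/∂x = 5*y^2 - 5*y + 5
∂G₂/∂y = 12*y^2
∇·G = 17*y^2 - 5*y + 5
At (1, 3): 143.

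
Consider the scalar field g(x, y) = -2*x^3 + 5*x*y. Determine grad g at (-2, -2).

(-34, -10)

∂g/∂x = -6*x^2 + 5*y
∂g/∂y = 5*x
∇g = (-6*x^2 + 5*y, 5*x)
At (-2, -2): (-34, -10).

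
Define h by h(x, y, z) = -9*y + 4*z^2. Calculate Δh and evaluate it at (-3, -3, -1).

∂²h/∂x² = 0
∂²h/∂y² = 0
∂²h/∂z² = 8
∇²h = 8
At (-3, -3, -1): 8.

8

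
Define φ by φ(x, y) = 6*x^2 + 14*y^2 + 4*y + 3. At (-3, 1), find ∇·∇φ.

∂²φ/∂x² = 12
∂²φ/∂y² = 28
∇²φ = 40
At (-3, 1): 40.

40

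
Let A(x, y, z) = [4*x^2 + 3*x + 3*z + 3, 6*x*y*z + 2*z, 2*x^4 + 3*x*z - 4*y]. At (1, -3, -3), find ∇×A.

(12, 4, 54)

(∇×A)₁ = ∂A₃/∂y − ∂A₂/∂z = -6*x*y - 6
(∇×A)₂ = ∂A₁/∂z − ∂A₃/∂x = -8*x^3 - 3*z + 3
(∇×A)₃ = ∂A₂/∂x − ∂A₁/∂y = 6*y*z
∇×A = (-6*x*y - 6, -8*x^3 - 3*z + 3, 6*y*z)
At (1, -3, -3): (12, 4, 54).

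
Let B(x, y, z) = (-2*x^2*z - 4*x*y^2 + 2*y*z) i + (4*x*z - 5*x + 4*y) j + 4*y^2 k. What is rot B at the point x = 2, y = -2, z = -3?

(-24, -12, -43)

(∇×B)₁ = ∂B₃/∂y − ∂B₂/∂z = -4*x + 8*y
(∇×B)₂ = ∂B₁/∂z − ∂B₃/∂x = -2*x^2 + 2*y
(∇×B)₃ = ∂B₂/∂x − ∂B₁/∂y = 8*x*y + 2*z - 5
∇×B = (-4*x + 8*y, -2*x^2 + 2*y, 8*x*y + 2*z - 5)
At (2, -2, -3): (-24, -12, -43).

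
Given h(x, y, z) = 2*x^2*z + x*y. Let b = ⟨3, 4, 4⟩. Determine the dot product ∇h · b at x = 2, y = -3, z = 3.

∂h/∂x = 4*x*z + y
∂h/∂y = x
∂h/∂z = 2*x^2
∇h at (2, -3, 3) = (21, 2, 8)
∇h · b = (21)(3) + (2)(4) + (8)(4) = 103

103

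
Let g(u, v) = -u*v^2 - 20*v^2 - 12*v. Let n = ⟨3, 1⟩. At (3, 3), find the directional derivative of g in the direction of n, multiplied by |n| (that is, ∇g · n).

-177

∂g/∂u = -v^2
∂g/∂v = -2*u*v - 40*v - 12
∇g at (3, 3) = (-9, -150)
∇g · n = (-9)(3) + (-150)(1) = -177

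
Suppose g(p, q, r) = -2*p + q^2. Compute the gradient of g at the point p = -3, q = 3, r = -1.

(-2, 6, 0)

∂g/∂p = -2
∂g/∂q = 2*q
∂g/∂r = 0
∇g = (-2, 2*q, 0)
At (-3, 3, -1): (-2, 6, 0).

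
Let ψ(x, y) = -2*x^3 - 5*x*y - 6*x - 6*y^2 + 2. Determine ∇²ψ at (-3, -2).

24

∂²ψ/∂x² = -12*x
∂²ψ/∂y² = -12
∇²ψ = -12*x - 12
At (-3, -2): 24.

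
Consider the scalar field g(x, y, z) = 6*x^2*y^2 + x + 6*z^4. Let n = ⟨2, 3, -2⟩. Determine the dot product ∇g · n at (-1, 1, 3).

-1282

∂g/∂x = 12*x*y^2 + 1
∂g/∂y = 12*x^2*y
∂g/∂z = 24*z^3
∇g at (-1, 1, 3) = (-11, 12, 648)
∇g · n = (-11)(2) + (12)(3) + (648)(-2) = -1282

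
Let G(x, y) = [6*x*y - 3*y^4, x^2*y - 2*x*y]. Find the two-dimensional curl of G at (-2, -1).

6

∂G₂/∂x = 2*x*y - 2*y
∂G₁/∂y = 6*x - 12*y^3
Scalar curl = 2*x*y - 6*x + 12*y^3 - 2*y
At (-2, -1): 6.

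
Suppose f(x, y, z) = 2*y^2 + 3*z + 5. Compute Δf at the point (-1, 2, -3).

4

∂²f/∂x² = 0
∂²f/∂y² = 4
∂²f/∂z² = 0
∇²f = 4
At (-1, 2, -3): 4.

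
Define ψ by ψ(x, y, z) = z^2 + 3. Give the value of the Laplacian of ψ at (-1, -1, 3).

2

∂²ψ/∂x² = 0
∂²ψ/∂y² = 0
∂²ψ/∂z² = 2
∇²ψ = 2
At (-1, -1, 3): 2.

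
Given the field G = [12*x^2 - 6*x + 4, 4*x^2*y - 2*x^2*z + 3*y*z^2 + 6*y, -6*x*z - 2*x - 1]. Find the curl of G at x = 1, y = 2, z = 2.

(∇×G)₁ = ∂G₃/∂y − ∂G₂/∂z = 2*x^2 - 6*y*z
(∇×G)₂ = ∂G₁/∂z − ∂G₃/∂x = 6*z + 2
(∇×G)₃ = ∂G₂/∂x − ∂G₁/∂y = 8*x*y - 4*x*z
∇×G = (2*x^2 - 6*y*z, 6*z + 2, 8*x*y - 4*x*z)
At (1, 2, 2): (-22, 14, 8).

(-22, 14, 8)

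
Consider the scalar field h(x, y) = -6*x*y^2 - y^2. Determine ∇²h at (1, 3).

-14

∂²h/∂x² = 0
∂²h/∂y² = -2*(6*x + 1)
∇²h = -12*x - 2
At (1, 3): -14.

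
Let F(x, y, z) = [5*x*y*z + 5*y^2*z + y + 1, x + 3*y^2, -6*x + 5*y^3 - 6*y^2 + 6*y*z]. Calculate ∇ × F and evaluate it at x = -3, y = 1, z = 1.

(9, -4, 5)

(∇×F)₁ = ∂F₃/∂y − ∂F₂/∂z = 15*y^2 - 12*y + 6*z
(∇×F)₂ = ∂F₁/∂z − ∂F₃/∂x = 5*x*y + 5*y^2 + 6
(∇×F)₃ = ∂F₂/∂x − ∂F₁/∂y = -5*x*z - 10*y*z
∇×F = (15*y^2 - 12*y + 6*z, 5*x*y + 5*y^2 + 6, -5*x*z - 10*y*z)
At (-3, 1, 1): (9, -4, 5).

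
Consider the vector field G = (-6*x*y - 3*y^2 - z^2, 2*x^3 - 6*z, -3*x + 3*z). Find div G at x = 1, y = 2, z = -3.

-9

∂G₁/∂x = -6*y
∂G₂/∂y = 0
∂G₃/∂z = 3
∇·G = -6*y + 3
At (1, 2, -3): -9.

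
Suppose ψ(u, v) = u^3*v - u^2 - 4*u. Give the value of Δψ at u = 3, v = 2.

∂²ψ/∂u² = 2*(3*u*v - 1)
∂²ψ/∂v² = 0
∇²ψ = 6*u*v - 2
At (3, 2): 34.

34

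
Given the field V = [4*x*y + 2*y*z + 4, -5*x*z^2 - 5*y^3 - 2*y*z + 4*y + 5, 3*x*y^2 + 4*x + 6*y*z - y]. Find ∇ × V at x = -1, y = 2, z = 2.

(∇×V)₁ = ∂V₃/∂y − ∂V₂/∂z = 6*x*y + 10*x*z + 2*y + 6*z - 1
(∇×V)₂ = ∂V₁/∂z − ∂V₃/∂x = -3*y^2 + 2*y - 4
(∇×V)₃ = ∂V₂/∂x − ∂V₁/∂y = -4*x - 5*z^2 - 2*z
∇×V = (6*x*y + 10*x*z + 2*y + 6*z - 1, -3*y^2 + 2*y - 4, -4*x - 5*z^2 - 2*z)
At (-1, 2, 2): (-17, -12, -20).

(-17, -12, -20)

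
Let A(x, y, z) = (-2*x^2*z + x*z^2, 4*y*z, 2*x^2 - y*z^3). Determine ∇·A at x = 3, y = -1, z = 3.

∂A₁/∂x = -4*x*z + z^2
∂A₂/∂y = 4*z
∂A₃/∂z = -3*y*z^2
∇·A = -4*x*z - 3*y*z^2 + z^2 + 4*z
At (3, -1, 3): 12.

12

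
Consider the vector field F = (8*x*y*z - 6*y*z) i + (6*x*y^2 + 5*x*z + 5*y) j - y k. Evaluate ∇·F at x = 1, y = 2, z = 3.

77

∂F₁/∂x = 8*y*z
∂F₂/∂y = 12*x*y + 5
∂F₃/∂z = 0
∇·F = 12*x*y + 8*y*z + 5
At (1, 2, 3): 77.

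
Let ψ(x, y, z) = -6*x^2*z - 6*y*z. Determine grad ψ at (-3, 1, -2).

(-72, 12, -60)

∂ψ/∂x = -12*x*z
∂ψ/∂y = -6*z
∂ψ/∂z = -6*x^2 - 6*y
∇ψ = (-12*x*z, -6*z, -6*x^2 - 6*y)
At (-3, 1, -2): (-72, 12, -60).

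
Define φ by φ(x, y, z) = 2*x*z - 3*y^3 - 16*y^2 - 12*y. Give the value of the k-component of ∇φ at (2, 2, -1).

4

(∇φ)_3 = ∂φ/∂z = 2*x
At (2, 2, -1): 4.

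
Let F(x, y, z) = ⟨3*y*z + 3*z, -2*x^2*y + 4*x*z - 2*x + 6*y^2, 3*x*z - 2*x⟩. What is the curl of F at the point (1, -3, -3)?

(∇×F)₁ = ∂F₃/∂y − ∂F₂/∂z = -4*x
(∇×F)₂ = ∂F₁/∂z − ∂F₃/∂x = 3*y - 3*z + 5
(∇×F)₃ = ∂F₂/∂x − ∂F₁/∂y = -4*x*y + z - 2
∇×F = (-4*x, 3*y - 3*z + 5, -4*x*y + z - 2)
At (1, -3, -3): (-4, 5, 7).

(-4, 5, 7)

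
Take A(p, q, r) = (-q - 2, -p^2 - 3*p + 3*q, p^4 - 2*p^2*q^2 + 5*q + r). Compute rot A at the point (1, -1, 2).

(9, 0, -4)

(∇×A)₁ = ∂A₃/∂q − ∂A₂/∂r = -4*p^2*q + 5
(∇×A)₂ = ∂A₁/∂r − ∂A₃/∂p = -4*p^3 + 4*p*q^2
(∇×A)₃ = ∂A₂/∂p − ∂A₁/∂q = -2*p - 2
∇×A = (-4*p^2*q + 5, -4*p^3 + 4*p*q^2, -2*p - 2)
At (1, -1, 2): (9, 0, -4).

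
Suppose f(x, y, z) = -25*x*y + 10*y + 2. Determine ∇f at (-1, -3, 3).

(75, 35, 0)

∂f/∂x = -25*y
∂f/∂y = -25*x + 10
∂f/∂z = 0
∇f = (-25*y, -25*x + 10, 0)
At (-1, -3, 3): (75, 35, 0).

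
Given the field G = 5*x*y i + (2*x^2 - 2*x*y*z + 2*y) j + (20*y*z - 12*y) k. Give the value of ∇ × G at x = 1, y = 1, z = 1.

(∇×G)₁ = ∂G₃/∂y − ∂G₂/∂z = 2*x*y + 20*z - 12
(∇×G)₂ = ∂G₁/∂z − ∂G₃/∂x = 0
(∇×G)₃ = ∂G₂/∂x − ∂G₁/∂y = -x - 2*y*z
∇×G = (2*x*y + 20*z - 12, 0, -x - 2*y*z)
At (1, 1, 1): (10, 0, -3).

(10, 0, -3)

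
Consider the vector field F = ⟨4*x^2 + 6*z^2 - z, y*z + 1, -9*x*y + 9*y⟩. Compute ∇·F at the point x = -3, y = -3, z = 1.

∂F₁/∂x = 8*x
∂F₂/∂y = z
∂F₃/∂z = 0
∇·F = 8*x + z
At (-3, -3, 1): -23.

-23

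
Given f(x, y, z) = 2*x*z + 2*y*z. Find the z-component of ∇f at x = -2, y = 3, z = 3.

2

(∇f)_3 = ∂f/∂z = 2*x + 2*y
At (-2, 3, 3): 2.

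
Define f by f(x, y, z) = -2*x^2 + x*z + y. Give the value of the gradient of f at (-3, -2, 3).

∂f/∂x = -4*x + z
∂f/∂y = 1
∂f/∂z = x
∇f = (-4*x + z, 1, x)
At (-3, -2, 3): (15, 1, -3).

(15, 1, -3)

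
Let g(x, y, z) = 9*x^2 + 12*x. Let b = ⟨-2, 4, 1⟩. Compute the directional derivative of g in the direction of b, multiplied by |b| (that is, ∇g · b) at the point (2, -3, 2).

∂g/∂x = 18*x + 12
∂g/∂y = 0
∂g/∂z = 0
∇g at (2, -3, 2) = (48, 0, 0)
∇g · b = (48)(-2) + (0)(4) + (0)(1) = -96

-96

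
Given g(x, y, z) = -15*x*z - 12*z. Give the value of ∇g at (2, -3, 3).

(-45, 0, -42)

∂g/∂x = -15*z
∂g/∂y = 0
∂g/∂z = -15*x - 12
∇g = (-15*z, 0, -15*x - 12)
At (2, -3, 3): (-45, 0, -42).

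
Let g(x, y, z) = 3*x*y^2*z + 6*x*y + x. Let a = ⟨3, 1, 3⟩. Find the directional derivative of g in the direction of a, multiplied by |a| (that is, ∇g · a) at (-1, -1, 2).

0

∂g/∂x = 3*y^2*z + 6*y + 1
∂g/∂y = 6*x*y*z + 6*x
∂g/∂z = 3*x*y^2
∇g at (-1, -1, 2) = (1, 6, -3)
∇g · a = (1)(3) + (6)(1) + (-3)(3) = 0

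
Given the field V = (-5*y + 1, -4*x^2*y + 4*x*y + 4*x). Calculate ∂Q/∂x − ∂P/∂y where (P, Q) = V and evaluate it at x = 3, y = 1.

-11

∂V₂/∂x = -8*x*y + 4*y + 4
∂V₁/∂y = -5
Scalar curl = -8*x*y + 4*y + 9
At (3, 1): -11.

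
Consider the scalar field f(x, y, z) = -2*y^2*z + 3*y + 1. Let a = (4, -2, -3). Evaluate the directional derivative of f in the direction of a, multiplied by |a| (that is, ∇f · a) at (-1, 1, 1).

∂f/∂x = 0
∂f/∂y = -4*y*z + 3
∂f/∂z = -2*y^2
∇f at (-1, 1, 1) = (0, -1, -2)
∇f · a = (0)(4) + (-1)(-2) + (-2)(-3) = 8

8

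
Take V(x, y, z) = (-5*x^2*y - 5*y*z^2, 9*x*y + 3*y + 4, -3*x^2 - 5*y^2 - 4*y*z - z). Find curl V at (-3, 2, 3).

(-32, -78, 108)

(∇×V)₁ = ∂V₃/∂y − ∂V₂/∂z = -10*y - 4*z
(∇×V)₂ = ∂V₁/∂z − ∂V₃/∂x = 6*x - 10*y*z
(∇×V)₃ = ∂V₂/∂x − ∂V₁/∂y = 5*x^2 + 9*y + 5*z^2
∇×V = (-10*y - 4*z, 6*x - 10*y*z, 5*x^2 + 9*y + 5*z^2)
At (-3, 2, 3): (-32, -78, 108).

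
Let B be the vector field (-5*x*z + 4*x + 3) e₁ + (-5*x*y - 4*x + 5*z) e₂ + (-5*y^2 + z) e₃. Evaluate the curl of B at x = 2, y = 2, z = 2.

(∇×B)₁ = ∂B₃/∂y − ∂B₂/∂z = -10*y - 5
(∇×B)₂ = ∂B₁/∂z − ∂B₃/∂x = -5*x
(∇×B)₃ = ∂B₂/∂x − ∂B₁/∂y = -5*y - 4
∇×B = (-10*y - 5, -5*x, -5*y - 4)
At (2, 2, 2): (-25, -10, -14).

(-25, -10, -14)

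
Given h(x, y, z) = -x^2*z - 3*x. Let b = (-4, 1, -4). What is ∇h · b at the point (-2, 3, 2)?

-4

∂h/∂x = -2*x*z - 3
∂h/∂y = 0
∂h/∂z = -x^2
∇h at (-2, 3, 2) = (5, 0, -4)
∇h · b = (5)(-4) + (0)(1) + (-4)(-4) = -4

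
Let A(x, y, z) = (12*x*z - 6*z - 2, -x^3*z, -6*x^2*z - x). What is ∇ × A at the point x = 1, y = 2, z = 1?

(1, 19, -3)

(∇×A)₁ = ∂A₃/∂y − ∂A₂/∂z = x^3
(∇×A)₂ = ∂A₁/∂z − ∂A₃/∂x = 12*x*z + 12*x - 5
(∇×A)₃ = ∂A₂/∂x − ∂A₁/∂y = -3*x^2*z
∇×A = (x^3, 12*x*z + 12*x - 5, -3*x^2*z)
At (1, 2, 1): (1, 19, -3).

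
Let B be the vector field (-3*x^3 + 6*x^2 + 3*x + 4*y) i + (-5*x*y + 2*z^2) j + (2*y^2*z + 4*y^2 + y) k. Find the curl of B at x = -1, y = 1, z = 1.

(9, 0, -9)

(∇×B)₁ = ∂B₃/∂y − ∂B₂/∂z = 4*y*z + 8*y - 4*z + 1
(∇×B)₂ = ∂B₁/∂z − ∂B₃/∂x = 0
(∇×B)₃ = ∂B₂/∂x − ∂B₁/∂y = -5*y - 4
∇×B = (4*y*z + 8*y - 4*z + 1, 0, -5*y - 4)
At (-1, 1, 1): (9, 0, -9).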